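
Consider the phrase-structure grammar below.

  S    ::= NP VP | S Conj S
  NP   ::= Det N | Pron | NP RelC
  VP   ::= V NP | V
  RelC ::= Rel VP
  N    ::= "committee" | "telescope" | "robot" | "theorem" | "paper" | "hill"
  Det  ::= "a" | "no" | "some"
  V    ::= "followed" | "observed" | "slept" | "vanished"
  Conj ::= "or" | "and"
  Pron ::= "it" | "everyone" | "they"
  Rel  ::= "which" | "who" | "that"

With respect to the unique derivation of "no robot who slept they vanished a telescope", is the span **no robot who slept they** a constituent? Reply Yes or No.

[S [NP [NP [Det no] [N robot]] [RelC [Rel who] [VP [V slept] [NP [Pron they]]]]] [VP [V vanished] [NP [Det a] [N telescope]]]]
The words 'no robot who slept they' are exhaustively dominated by a single NP node (built by NP → NP RelC), so they form a constituent.

Yes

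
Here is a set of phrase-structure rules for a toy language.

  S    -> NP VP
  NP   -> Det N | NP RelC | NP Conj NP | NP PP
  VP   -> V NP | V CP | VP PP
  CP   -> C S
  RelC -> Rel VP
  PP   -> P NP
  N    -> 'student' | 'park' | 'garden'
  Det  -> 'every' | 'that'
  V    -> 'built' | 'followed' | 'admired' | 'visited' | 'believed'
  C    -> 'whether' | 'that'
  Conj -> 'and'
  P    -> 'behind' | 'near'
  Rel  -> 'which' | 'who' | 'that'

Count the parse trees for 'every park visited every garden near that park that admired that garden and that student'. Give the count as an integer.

7

Two of the 7 distinct bracketings:
[S [NP [Det every] [N park]] [VP [V visited] [NP [NP [NP [Det every] [N garden]] [PP [P near] [NP [Det that] [N park]]]] [RelC [Rel that] [VP [V admired] [NP [NP [Det that] [N garden]] [Conj and] [NP [Det that] [N student]]]]]]]]
[S [NP [Det every] [N park]] [VP [V visited] [NP [NP [NP [NP [Det every] [N garden]] [PP [P near] [NP [Det that] [N park]]]] [RelC [Rel that] [VP [V admired] [NP [Det that] [N garden]]]]] [Conj and] [NP [Det that] [N student]]]]]
The trees differ in how a recursive rule is bracketed over the same span.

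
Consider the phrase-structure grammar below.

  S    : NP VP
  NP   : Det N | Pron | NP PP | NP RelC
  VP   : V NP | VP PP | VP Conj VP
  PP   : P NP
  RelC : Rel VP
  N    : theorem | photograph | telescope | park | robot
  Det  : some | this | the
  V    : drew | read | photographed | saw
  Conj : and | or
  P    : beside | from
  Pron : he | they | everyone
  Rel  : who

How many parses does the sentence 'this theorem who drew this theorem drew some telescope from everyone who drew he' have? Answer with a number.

3

Two of the 3 distinct bracketings:
[S [NP [NP [Det this] [N theorem]] [RelC [Rel who] [VP [V drew] [NP [Det this] [N theorem]]]]] [VP [V drew] [NP [NP [Det some] [N telescope]] [PP [P from] [NP [NP [Pron everyone]] [RelC [Rel who] [VP [V drew] [NP [Pron he]]]]]]]]]
[S [NP [NP [Det this] [N theorem]] [RelC [Rel who] [VP [V drew] [NP [Det this] [N theorem]]]]] [VP [V drew] [NP [NP [NP [Det some] [N telescope]] [PP [P from] [NP [Pron everyone]]]] [RelC [Rel who] [VP [V drew] [NP [Pron he]]]]]]]
The trees differ in how a recursive rule is bracketed over the same span.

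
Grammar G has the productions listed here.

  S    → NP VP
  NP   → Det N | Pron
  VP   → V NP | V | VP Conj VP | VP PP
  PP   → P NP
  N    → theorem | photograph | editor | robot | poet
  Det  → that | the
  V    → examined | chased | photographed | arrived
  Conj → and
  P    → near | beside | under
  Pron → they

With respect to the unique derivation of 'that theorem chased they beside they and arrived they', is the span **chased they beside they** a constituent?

[S [NP [Det that] [N theorem]] [VP [VP [VP [V chased] [NP [Pron they]]] [PP [P beside] [NP [Pron they]]]] [Conj and] [VP [V arrived] [NP [Pron they]]]]]
The words 'chased they beside they' are exhaustively dominated by a single VP node (built by VP → VP PP), so they form a constituent.

Yes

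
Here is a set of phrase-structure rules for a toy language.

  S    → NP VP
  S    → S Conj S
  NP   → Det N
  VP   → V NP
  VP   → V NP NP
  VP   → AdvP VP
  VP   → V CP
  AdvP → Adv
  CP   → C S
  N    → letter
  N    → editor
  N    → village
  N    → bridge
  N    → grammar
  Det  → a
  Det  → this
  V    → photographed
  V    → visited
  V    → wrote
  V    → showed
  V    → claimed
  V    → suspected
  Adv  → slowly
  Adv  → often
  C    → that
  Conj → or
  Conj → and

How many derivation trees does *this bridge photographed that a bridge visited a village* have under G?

[S [NP [Det this] [N bridge]] [VP [V photographed] [CP [C that] [S [NP [Det a] [N bridge]] [VP [V visited] [NP [Det a] [N village]]]]]]]
No rule offers an alternative attachment or grouping for any span, so this is the only derivation.

1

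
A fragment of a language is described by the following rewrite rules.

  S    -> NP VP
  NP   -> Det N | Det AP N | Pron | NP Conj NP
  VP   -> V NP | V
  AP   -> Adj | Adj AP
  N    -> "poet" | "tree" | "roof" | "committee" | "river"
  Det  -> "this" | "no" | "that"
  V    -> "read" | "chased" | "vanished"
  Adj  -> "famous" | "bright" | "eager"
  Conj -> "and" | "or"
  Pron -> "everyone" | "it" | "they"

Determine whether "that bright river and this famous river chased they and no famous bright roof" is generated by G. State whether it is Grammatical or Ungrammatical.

Grammatical

S
  NP
    NP
      Det: that
      AP
        Adj: bright
      N: river
    Conj: and
    NP
      Det: this
      AP
        Adj: famous
      N: river
  VP
    V: chased
    NP
      NP
        Pron: they
      Conj: and
      NP
        Det: no
        AP
          Adj: famous
          AP
            Adj: bright
        N: roof
The bracketing above is licensed at every node by one of the given productions, with S at the root.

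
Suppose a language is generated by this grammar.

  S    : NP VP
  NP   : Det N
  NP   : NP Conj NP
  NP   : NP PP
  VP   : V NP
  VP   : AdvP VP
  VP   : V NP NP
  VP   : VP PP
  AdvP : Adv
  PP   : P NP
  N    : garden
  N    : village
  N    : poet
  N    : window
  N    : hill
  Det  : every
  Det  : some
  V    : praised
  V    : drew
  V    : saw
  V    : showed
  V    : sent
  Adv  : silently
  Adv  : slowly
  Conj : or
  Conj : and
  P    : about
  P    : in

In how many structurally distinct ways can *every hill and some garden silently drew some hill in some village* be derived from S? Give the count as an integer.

3

Two of the 3 distinct bracketings:
[S [NP [NP [Det every] [N hill]] [Conj and] [NP [Det some] [N garden]]] [VP [AdvP [Adv silently]] [VP [V drew] [NP [NP [Det some] [N hill]] [PP [P in] [NP [Det some] [N village]]]]]]]
[S [NP [NP [Det every] [N hill]] [Conj and] [NP [Det some] [N garden]]] [VP [AdvP [Adv silently]] [VP [VP [V drew] [NP [Det some] [N hill]]] [PP [P in] [NP [Det some] [N village]]]]]]
The difference turns on whether NP → NP PP is used at the relevant span, versus an alternative expansion of NP.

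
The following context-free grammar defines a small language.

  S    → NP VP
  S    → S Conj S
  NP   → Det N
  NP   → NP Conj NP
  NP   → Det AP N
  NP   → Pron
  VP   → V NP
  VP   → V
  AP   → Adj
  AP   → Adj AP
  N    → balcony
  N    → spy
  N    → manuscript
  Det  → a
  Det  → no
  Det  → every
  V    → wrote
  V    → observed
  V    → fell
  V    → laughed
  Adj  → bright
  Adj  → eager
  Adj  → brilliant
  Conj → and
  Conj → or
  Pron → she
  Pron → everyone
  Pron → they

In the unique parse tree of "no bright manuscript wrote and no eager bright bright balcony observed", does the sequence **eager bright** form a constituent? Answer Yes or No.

No

[S [S [NP [Det no] [AP [Adj bright]] [N manuscript]] [VP [V wrote]]] [Conj and] [S [NP [Det no] [AP [Adj eager] [AP [Adj bright] [AP [Adj bright]]]] [N balcony]] [VP [V observed]]]]
The smallest constituent containing 'eager bright' is the AP spanning 'eager bright bright'; no single node in the tree dominates exactly the given words.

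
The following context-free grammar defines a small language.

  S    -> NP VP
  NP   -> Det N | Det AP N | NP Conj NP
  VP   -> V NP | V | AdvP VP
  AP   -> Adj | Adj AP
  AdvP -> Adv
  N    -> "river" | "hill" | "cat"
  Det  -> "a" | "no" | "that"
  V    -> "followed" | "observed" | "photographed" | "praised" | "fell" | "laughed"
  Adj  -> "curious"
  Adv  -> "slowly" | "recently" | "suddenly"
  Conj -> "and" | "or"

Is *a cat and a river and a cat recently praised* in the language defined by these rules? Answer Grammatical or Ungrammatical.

Grammatical

S
  NP
    NP
      Det: a
      N: cat
    Conj: and
    NP
      NP
        Det: a
        N: river
      Conj: and
      NP
        Det: a
        N: cat
  VP
    AdvP
      Adv: recently
    VP
      V: praised
The bracketing above is licensed at every node by one of the given productions, with S at the root.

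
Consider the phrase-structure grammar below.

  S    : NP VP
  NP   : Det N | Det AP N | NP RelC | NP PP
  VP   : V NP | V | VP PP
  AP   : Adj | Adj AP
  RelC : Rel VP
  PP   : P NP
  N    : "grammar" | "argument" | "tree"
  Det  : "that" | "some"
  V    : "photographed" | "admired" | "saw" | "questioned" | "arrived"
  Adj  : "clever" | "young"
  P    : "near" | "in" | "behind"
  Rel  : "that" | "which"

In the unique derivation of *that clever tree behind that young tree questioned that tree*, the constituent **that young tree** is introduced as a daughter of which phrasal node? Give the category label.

PP

[S [NP [NP [Det that] [AP [Adj clever]] [N tree]] [PP [P behind] [NP [Det that] [AP [Adj young]] [N tree]]]] [VP [V questioned] [NP [Det that] [N tree]]]]
The span 'that young tree' is the NP node built by NP → Det AP N.
Its mother is the PP built by PP → P NP.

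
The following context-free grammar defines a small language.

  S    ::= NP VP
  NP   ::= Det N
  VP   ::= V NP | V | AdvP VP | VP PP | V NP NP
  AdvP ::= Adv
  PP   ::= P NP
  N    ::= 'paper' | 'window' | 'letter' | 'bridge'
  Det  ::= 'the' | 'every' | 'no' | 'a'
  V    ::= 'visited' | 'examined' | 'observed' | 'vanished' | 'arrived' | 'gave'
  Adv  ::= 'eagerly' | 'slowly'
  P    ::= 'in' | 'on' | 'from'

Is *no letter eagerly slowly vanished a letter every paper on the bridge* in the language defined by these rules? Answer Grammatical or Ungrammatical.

S
  NP
    Det: no
    N: letter
  VP
    AdvP
      Adv: eagerly
    VP
      AdvP
        Adv: slowly
      VP
        VP
          V: vanished
          NP
            Det: a
            N: letter
          NP
            Det: every
            N: paper
        PP
          P: on
          NP
            Det: the
            N: bridge
The bracketing above is licensed at every node by one of the given productions, with S at the root.

Grammatical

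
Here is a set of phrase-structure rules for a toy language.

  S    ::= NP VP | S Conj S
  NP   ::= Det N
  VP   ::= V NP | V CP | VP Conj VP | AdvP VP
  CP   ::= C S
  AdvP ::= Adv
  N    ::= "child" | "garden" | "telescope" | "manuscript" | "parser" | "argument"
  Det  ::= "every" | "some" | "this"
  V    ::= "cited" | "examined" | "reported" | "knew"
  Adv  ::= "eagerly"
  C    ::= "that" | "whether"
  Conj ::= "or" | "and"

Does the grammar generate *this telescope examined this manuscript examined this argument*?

Ungrammatical

For S → NP VP, the only prefix that parses as NP is 'this telescope', but the remainder 'examined this manuscript examined this argument' is not a VP under these rules. The alternative S rule S → S Conj S likewise has no satisfying split.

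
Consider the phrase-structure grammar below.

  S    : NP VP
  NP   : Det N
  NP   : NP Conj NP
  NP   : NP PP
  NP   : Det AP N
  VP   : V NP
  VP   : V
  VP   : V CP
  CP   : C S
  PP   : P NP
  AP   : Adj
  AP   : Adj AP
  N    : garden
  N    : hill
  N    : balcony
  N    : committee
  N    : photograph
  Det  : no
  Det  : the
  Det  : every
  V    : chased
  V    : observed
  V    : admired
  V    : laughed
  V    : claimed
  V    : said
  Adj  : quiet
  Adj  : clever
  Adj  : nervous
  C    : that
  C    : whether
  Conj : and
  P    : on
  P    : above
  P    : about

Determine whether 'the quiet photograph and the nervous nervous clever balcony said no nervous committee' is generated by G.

Grammatical

S
  NP
    NP
      Det: the
      AP
        Adj: quiet
      N: photograph
    Conj: and
    NP
      Det: the
      AP
        Adj: nervous
        AP
          Adj: nervous
          AP
            Adj: clever
      N: balcony
  VP
    V: said
    NP
      Det: no
      AP
        Adj: nervous
      N: committee
Every word is introduced by a lexical rule and the phrasal rules combine the resulting categories into a single S.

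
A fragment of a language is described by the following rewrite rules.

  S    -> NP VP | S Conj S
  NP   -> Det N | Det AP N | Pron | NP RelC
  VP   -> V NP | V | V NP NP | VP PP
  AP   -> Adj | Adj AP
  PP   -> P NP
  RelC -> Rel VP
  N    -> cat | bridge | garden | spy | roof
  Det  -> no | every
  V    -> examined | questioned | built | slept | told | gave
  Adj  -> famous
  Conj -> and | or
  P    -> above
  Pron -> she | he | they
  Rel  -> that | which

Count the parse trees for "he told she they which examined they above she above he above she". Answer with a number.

4

Two of the 4 distinct bracketings:
[S [NP [Pron he]] [VP [V told] [NP [Pron she]] [NP [NP [Pron they]] [RelC [Rel which] [VP [VP [VP [VP [V examined] [NP [Pron they]]] [PP [P above] [NP [Pron she]]]] [PP [P above] [NP [Pron he]]]] [PP [P above] [NP [Pron she]]]]]]]]
[S [NP [Pron he]] [VP [VP [V told] [NP [Pron she]] [NP [NP [Pron they]] [RelC [Rel which] [VP [VP [VP [V examined] [NP [Pron they]]] [PP [P above] [NP [Pron she]]]] [PP [P above] [NP [Pron he]]]]]]] [PP [P above] [NP [Pron she]]]]]
The trees differ in how a recursive rule is bracketed over the same span.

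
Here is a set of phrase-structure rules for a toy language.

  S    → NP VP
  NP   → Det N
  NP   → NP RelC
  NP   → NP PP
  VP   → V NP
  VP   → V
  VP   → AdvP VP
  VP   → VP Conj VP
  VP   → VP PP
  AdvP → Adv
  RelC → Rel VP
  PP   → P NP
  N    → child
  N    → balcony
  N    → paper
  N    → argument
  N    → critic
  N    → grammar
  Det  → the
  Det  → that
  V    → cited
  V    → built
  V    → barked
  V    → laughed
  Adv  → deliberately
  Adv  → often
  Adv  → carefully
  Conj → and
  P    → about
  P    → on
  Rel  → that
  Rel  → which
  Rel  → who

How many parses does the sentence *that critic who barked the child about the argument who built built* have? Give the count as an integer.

7

Two of the 7 distinct bracketings:
[S [NP [NP [Det that] [N critic]] [RelC [Rel who] [VP [V barked] [NP [NP [NP [Det the] [N child]] [PP [P about] [NP [Det the] [N argument]]]] [RelC [Rel who] [VP [V built]]]]]]] [VP [V built]]]
[S [NP [NP [Det that] [N critic]] [RelC [Rel who] [VP [V barked] [NP [NP [Det the] [N child]] [PP [P about] [NP [NP [Det the] [N argument]] [RelC [Rel who] [VP [V built]]]]]]]]] [VP [V built]]]
The trees differ in how a recursive rule is bracketed over the same span.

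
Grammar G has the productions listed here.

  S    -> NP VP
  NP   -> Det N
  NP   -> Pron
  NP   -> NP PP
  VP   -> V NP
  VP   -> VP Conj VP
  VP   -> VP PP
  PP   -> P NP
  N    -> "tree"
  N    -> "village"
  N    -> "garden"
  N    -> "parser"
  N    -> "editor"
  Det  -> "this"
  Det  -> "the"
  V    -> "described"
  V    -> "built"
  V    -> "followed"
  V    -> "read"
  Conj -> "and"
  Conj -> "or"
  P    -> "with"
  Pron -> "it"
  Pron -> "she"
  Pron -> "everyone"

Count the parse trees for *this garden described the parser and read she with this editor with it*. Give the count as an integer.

9

Two of the 9 distinct bracketings:
[S [NP [Det this] [N garden]] [VP [VP [V described] [NP [Det the] [N parser]]] [Conj and] [VP [V read] [NP [NP [Pron she]] [PP [P with] [NP [NP [Det this] [N editor]] [PP [P with] [NP [Pron it]]]]]]]]]
[S [NP [Det this] [N garden]] [VP [VP [V described] [NP [Det the] [N parser]]] [Conj and] [VP [V read] [NP [NP [NP [Pron she]] [PP [P with] [NP [Det this] [N editor]]]] [PP [P with] [NP [Pron it]]]]]]]
The trees differ in how a recursive rule is bracketed over the same span.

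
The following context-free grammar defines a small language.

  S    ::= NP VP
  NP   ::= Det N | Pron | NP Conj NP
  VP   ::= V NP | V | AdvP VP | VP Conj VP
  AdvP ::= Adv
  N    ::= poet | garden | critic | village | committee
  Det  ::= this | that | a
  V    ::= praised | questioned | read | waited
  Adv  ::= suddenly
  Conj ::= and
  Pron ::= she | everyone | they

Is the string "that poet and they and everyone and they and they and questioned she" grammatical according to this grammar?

For S → NP VP, every NP-prefix leaves a non-VP remainder: after 'that poet' the remainder is not a VP; after 'that poet and they' the remainder is not a VP; after 'that poet and they and everyone' the remainder is not a VP (and 2 more).

Ungrammatical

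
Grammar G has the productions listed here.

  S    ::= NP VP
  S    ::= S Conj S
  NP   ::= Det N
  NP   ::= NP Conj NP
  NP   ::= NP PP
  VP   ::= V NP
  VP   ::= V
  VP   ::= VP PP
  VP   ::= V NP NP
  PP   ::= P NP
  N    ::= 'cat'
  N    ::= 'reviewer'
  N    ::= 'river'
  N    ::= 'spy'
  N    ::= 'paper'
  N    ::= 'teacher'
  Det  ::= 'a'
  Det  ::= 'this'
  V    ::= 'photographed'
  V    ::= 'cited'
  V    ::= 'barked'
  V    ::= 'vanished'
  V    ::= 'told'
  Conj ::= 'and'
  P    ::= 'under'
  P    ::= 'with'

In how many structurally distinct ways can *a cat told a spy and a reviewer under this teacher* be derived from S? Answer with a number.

3

Two of the 3 distinct bracketings:
[S [NP [Det a] [N cat]] [VP [V told] [NP [NP [Det a] [N spy]] [Conj and] [NP [NP [Det a] [N reviewer]] [PP [P under] [NP [Det this] [N teacher]]]]]]]
[S [NP [Det a] [N cat]] [VP [V told] [NP [NP [NP [Det a] [N spy]] [Conj and] [NP [Det a] [N reviewer]]] [PP [P under] [NP [Det this] [N teacher]]]]]]
The trees differ in how a recursive rule is bracketed over the same span.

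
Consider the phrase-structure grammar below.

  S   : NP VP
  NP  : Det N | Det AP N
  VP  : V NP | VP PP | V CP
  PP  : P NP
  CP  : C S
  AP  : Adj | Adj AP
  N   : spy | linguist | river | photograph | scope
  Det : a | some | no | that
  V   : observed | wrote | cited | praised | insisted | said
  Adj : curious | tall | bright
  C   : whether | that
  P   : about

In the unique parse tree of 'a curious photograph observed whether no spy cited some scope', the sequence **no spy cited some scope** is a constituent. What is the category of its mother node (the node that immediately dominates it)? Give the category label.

CP

[S [NP [Det a] [AP [Adj curious]] [N photograph]] [VP [V observed] [CP [C whether] [S [NP [Det no] [N spy]] [VP [V cited] [NP [Det some] [N scope]]]]]]]
The span 'no spy cited some scope' is the S node built by S → NP VP.
Its mother is the CP built by CP → C S.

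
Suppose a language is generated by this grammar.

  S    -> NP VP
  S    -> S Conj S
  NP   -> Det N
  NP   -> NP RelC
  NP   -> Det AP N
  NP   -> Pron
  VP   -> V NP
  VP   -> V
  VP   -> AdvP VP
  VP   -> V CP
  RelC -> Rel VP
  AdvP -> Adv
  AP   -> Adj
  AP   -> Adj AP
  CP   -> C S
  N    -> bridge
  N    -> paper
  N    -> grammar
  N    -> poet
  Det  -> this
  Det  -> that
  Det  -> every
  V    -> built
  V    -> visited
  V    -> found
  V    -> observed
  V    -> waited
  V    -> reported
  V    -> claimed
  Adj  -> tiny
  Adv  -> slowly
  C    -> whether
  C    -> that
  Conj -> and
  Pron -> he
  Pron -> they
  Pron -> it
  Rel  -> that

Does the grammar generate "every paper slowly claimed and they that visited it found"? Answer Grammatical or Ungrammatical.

Grammatical

S
  S
    NP
      Det: every
      N: paper
    VP
      AdvP
        Adv: slowly
      VP
        V: claimed
  Conj: and
  S
    NP
      NP
        Pron: they
      RelC
        Rel: that
        VP
          V: visited
          NP
            Pron: it
    VP
      V: found
The bracketing above is licensed at every node by one of the given productions, with S at the root.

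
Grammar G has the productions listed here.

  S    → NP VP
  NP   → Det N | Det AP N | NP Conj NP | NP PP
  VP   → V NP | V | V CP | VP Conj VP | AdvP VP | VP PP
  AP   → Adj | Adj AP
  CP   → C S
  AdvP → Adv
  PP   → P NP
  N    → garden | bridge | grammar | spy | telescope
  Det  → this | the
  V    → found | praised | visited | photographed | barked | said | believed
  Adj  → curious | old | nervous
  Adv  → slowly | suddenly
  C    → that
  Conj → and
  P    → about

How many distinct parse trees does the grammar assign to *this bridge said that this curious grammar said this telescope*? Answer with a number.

[S [NP [Det this] [N bridge]] [VP [V said] [CP [C that] [S [NP [Det this] [AP [Adj curious]] [N grammar]] [VP [V said] [NP [Det this] [N telescope]]]]]]]
No rule offers an alternative attachment or grouping for any span, so this is the only derivation.

1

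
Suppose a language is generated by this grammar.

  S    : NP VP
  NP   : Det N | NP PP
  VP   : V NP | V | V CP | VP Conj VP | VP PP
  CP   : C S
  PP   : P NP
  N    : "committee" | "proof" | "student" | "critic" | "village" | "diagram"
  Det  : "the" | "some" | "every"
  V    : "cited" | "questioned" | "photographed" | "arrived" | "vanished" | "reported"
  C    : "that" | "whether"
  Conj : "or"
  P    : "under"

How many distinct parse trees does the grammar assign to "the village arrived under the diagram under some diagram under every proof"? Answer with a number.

Two of the 5 distinct bracketings:
[S [NP [Det the] [N village]] [VP [VP [V arrived]] [PP [P under] [NP [NP [Det the] [N diagram]] [PP [P under] [NP [NP [Det some] [N diagram]] [PP [P under] [NP [Det every] [N proof]]]]]]]]]
[S [NP [Det the] [N village]] [VP [VP [V arrived]] [PP [P under] [NP [NP [NP [Det the] [N diagram]] [PP [P under] [NP [Det some] [N diagram]]]] [PP [P under] [NP [Det every] [N proof]]]]]]]
The trees differ in how a recursive rule is bracketed over the same span.

5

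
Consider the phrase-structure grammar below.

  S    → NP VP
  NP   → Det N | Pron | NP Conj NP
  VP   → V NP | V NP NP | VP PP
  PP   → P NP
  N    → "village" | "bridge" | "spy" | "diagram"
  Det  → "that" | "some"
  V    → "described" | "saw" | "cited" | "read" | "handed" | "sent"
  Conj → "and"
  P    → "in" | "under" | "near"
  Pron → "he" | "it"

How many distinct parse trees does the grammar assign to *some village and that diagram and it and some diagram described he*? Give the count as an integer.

5

Two of the 5 distinct bracketings:
[S [NP [NP [Det some] [N village]] [Conj and] [NP [NP [Det that] [N diagram]] [Conj and] [NP [NP [Pron it]] [Conj and] [NP [Det some] [N diagram]]]]] [VP [V described] [NP [Pron he]]]]
[S [NP [NP [Det some] [N village]] [Conj and] [NP [NP [NP [Det that] [N diagram]] [Conj and] [NP [Pron it]]] [Conj and] [NP [Det some] [N diagram]]]] [VP [V described] [NP [Pron he]]]]
The trees differ in how a recursive rule is bracketed over the same span.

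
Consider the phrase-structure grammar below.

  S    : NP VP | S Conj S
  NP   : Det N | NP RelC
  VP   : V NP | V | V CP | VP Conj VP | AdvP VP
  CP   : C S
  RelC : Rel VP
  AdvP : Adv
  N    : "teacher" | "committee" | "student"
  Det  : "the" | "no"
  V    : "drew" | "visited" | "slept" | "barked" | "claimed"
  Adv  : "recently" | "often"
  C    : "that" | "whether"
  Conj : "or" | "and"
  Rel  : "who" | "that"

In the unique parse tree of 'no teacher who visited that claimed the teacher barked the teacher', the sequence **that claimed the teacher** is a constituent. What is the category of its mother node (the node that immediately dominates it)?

NP

S
  NP
    NP
      NP
        Det: no
        N: teacher
      RelC
        Rel: who
        VP
          V: visited
    RelC
      Rel: that
      VP
        V: claimed
        NP
          Det: the
          N: teacher
  VP
    V: barked
    NP
      Det: the
      N: teacher
The span 'that claimed the teacher' is the RelC node built by RelC → Rel VP.
Its mother is the NP built by NP → NP RelC.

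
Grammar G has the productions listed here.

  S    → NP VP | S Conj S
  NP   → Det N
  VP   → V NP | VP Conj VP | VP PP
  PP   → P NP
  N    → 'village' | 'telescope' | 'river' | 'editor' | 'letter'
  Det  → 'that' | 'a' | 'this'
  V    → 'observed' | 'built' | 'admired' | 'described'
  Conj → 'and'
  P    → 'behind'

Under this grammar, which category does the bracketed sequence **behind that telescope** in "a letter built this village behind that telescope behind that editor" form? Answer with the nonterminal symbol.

S
  NP
    Det: a
    N: letter
  VP
    VP
      VP
        V: built
        NP
          Det: this
          N: village
      PP
        P: behind
        NP
          Det: that
          N: telescope
    PP
      P: behind
      NP
        Det: that
        N: editor
The span 'behind that telescope' is the PP node built by PP → P NP.

PP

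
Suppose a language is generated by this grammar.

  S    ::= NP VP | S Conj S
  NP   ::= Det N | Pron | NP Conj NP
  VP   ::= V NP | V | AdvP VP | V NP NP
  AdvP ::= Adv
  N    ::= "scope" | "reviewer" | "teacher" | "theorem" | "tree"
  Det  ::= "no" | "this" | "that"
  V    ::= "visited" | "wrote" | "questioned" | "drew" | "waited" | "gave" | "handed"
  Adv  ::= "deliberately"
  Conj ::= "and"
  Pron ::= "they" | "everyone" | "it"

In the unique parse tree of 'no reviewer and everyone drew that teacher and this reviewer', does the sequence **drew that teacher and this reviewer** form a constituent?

Yes

[S [NP [NP [Det no] [N reviewer]] [Conj and] [NP [Pron everyone]]] [VP [V drew] [NP [NP [Det that] [N teacher]] [Conj and] [NP [Det this] [N reviewer]]]]]
The words 'drew that teacher and this reviewer' are exhaustively dominated by a single VP node (built by VP → V NP), so they form a constituent.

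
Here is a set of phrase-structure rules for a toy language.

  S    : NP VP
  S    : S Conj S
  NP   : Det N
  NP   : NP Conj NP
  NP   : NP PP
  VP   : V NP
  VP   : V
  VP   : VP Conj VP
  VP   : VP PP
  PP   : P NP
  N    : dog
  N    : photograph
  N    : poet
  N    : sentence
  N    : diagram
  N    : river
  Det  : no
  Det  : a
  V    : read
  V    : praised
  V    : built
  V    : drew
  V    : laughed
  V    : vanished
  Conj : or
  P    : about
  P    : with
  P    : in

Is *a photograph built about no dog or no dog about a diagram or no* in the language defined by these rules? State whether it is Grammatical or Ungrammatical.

For S → NP VP, the only prefix that parses as NP is 'a photograph', but the remainder 'built about no dog or no dog about a diagram or no' is not a VP under these rules. The alternative S rule S → S Conj S likewise has no satisfying split.

Ungrammatical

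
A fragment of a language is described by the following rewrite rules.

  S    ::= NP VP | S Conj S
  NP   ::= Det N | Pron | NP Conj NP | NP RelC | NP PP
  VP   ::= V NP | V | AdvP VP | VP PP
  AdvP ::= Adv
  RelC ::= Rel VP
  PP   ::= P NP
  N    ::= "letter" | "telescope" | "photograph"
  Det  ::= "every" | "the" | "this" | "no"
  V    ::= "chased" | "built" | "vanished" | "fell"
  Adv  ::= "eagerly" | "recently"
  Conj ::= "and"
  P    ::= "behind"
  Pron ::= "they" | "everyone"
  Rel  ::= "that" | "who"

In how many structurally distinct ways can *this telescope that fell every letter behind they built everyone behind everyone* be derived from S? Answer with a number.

Two of the 6 distinct bracketings:
[S [NP [NP [Det this] [N telescope]] [RelC [Rel that] [VP [V fell] [NP [NP [Det every] [N letter]] [PP [P behind] [NP [Pron they]]]]]]] [VP [V built] [NP [NP [Pron everyone]] [PP [P behind] [NP [Pron everyone]]]]]]
[S [NP [NP [Det this] [N telescope]] [RelC [Rel that] [VP [V fell] [NP [NP [Det every] [N letter]] [PP [P behind] [NP [Pron they]]]]]]] [VP [VP [V built] [NP [Pron everyone]]] [PP [P behind] [NP [Pron everyone]]]]]
The difference turns on whether VP → VP PP is used at the relevant span, versus an alternative expansion of VP.

6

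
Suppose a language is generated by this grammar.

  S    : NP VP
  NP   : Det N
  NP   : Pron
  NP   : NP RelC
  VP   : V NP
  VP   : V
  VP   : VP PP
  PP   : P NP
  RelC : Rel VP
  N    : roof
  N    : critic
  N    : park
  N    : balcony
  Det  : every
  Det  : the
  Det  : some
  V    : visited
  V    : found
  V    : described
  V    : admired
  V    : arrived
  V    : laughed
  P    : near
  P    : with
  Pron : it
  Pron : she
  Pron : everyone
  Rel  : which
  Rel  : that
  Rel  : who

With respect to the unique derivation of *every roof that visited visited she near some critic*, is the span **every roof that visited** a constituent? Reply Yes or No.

[S [NP [NP [Det every] [N roof]] [RelC [Rel that] [VP [V visited]]]] [VP [VP [V visited] [NP [Pron she]]] [PP [P near] [NP [Det some] [N critic]]]]]
The words 'every roof that visited' are exhaustively dominated by a single NP node (built by NP → NP RelC), so they form a constituent.

Yes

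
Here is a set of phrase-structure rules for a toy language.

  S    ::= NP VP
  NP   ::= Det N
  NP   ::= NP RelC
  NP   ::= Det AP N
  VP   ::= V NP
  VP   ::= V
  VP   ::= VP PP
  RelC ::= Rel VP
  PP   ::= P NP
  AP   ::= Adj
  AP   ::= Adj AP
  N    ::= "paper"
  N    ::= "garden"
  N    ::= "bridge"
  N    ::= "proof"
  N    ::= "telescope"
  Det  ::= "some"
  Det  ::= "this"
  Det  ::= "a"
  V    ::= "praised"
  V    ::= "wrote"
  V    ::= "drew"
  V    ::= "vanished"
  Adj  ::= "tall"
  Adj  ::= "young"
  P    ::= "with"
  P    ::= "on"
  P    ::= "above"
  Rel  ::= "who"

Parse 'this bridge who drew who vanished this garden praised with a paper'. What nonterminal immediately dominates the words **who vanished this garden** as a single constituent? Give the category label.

RelC

[S [NP [NP [NP [Det this] [N bridge]] [RelC [Rel who] [VP [V drew]]]] [RelC [Rel who] [VP [V vanished] [NP [Det this] [N garden]]]]] [VP [VP [V praised]] [PP [P with] [NP [Det a] [N paper]]]]]
The span 'who vanished this garden' is the RelC node built by RelC → Rel VP.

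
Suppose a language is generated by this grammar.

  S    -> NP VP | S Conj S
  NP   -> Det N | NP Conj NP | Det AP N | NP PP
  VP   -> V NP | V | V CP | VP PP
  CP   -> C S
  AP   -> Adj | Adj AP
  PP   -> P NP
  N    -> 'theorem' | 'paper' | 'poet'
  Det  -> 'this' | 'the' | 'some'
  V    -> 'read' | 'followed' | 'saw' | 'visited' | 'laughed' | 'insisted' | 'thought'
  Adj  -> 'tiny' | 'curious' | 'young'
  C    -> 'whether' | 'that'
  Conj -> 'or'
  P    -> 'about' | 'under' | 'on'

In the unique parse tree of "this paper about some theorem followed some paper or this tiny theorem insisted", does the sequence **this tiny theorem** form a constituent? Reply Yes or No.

Yes

[S [S [NP [NP [Det this] [N paper]] [PP [P about] [NP [Det some] [N theorem]]]] [VP [V followed] [NP [Det some] [N paper]]]] [Conj or] [S [NP [Det this] [AP [Adj tiny]] [N theorem]] [VP [V insisted]]]]
The words 'this tiny theorem' are exhaustively dominated by a single NP node (built by NP → Det AP N), so they form a constituent.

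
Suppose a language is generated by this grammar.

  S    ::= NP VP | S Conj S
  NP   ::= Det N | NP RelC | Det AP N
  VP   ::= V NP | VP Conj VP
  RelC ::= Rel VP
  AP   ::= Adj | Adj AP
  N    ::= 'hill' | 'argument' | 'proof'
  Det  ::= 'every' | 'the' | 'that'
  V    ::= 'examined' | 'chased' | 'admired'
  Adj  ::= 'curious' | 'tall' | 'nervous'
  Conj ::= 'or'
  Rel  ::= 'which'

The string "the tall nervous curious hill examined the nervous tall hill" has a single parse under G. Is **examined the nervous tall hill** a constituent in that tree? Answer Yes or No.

[S [NP [Det the] [AP [Adj tall] [AP [Adj nervous] [AP [Adj curious]]]] [N hill]] [VP [V examined] [NP [Det the] [AP [Adj nervous] [AP [Adj tall]]] [N hill]]]]
The words 'examined the nervous tall hill' are exhaustively dominated by a single VP node (built by VP → V NP), so they form a constituent.

Yes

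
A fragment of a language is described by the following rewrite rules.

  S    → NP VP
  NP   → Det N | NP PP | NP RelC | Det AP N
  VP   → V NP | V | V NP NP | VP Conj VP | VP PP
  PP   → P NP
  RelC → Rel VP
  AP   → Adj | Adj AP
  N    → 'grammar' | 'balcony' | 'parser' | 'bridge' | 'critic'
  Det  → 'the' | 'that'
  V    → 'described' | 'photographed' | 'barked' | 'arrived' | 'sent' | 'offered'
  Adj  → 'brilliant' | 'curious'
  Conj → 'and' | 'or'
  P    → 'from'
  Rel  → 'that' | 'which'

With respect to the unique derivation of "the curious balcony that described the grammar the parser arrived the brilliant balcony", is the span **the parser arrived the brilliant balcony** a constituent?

No

[S [NP [NP [Det the] [AP [Adj curious]] [N balcony]] [RelC [Rel that] [VP [V described] [NP [Det the] [N grammar]] [NP [Det the] [N parser]]]]] [VP [V arrived] [NP [Det the] [AP [Adj brilliant]] [N balcony]]]]
The smallest constituent containing 'the parser arrived the brilliant balcony' is the S spanning 'the curious balcony that described the grammar the parser arrived the brilliant balcony'; no single node in the tree dominates exactly the given words.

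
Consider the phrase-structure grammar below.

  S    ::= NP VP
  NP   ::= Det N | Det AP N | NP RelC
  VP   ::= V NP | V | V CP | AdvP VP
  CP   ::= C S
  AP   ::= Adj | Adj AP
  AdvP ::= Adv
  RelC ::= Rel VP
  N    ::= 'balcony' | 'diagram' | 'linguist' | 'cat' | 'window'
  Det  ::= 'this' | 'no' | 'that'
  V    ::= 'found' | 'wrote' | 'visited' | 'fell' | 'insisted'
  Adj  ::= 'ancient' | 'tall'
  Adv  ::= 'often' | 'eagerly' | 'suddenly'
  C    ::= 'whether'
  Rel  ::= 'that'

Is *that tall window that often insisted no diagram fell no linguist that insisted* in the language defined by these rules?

Grammatical

S
  NP
    NP
      Det: that
      AP
        Adj: tall
      N: window
    RelC
      Rel: that
      VP
        AdvP
          Adv: often
        VP
          V: insisted
          NP
            Det: no
            N: diagram
  VP
    V: fell
    NP
      NP
        Det: no
        N: linguist
      RelC
        Rel: that
        VP
          V: insisted
Every word is introduced by a lexical rule and the phrasal rules combine the resulting categories into a single S.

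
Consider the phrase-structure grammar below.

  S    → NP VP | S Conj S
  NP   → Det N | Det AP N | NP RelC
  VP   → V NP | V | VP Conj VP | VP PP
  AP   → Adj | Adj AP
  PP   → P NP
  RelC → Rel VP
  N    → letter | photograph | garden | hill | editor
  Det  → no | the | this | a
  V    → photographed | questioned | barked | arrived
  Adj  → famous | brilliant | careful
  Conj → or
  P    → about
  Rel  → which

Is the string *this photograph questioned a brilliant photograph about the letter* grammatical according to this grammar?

Grammatical

S
  NP
    Det: this
    N: photograph
  VP
    VP
      V: questioned
      NP
        Det: a
        AP
          Adj: brilliant
        N: photograph
    PP
      P: about
      NP
        Det: the
        N: letter
Every word is introduced by a lexical rule and the phrasal rules combine the resulting categories into a single S.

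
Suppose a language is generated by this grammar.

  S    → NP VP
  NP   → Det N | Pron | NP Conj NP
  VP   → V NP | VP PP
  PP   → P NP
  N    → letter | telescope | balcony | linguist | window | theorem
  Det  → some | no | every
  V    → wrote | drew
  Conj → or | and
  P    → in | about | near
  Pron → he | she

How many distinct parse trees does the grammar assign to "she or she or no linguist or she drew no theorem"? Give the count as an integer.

5

Two of the 5 distinct bracketings:
[S [NP [NP [Pron she]] [Conj or] [NP [NP [Pron she]] [Conj or] [NP [NP [Det no] [N linguist]] [Conj or] [NP [Pron she]]]]] [VP [V drew] [NP [Det no] [N theorem]]]]
[S [NP [NP [Pron she]] [Conj or] [NP [NP [NP [Pron she]] [Conj or] [NP [Det no] [N linguist]]] [Conj or] [NP [Pron she]]]] [VP [V drew] [NP [Det no] [N theorem]]]]
The trees differ in how a recursive rule is bracketed over the same span.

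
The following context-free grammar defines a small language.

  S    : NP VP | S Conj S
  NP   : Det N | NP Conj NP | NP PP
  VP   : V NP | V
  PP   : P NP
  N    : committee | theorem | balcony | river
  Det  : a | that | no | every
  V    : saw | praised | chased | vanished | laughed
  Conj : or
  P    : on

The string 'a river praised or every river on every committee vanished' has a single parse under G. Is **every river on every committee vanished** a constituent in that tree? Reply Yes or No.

[S [S [NP [Det a] [N river]] [VP [V praised]]] [Conj or] [S [NP [NP [Det every] [N river]] [PP [P on] [NP [Det every] [N committee]]]] [VP [V vanished]]]]
The words 'every river on every committee vanished' are exhaustively dominated by a single S node (built by S → NP VP), so they form a constituent.

Yes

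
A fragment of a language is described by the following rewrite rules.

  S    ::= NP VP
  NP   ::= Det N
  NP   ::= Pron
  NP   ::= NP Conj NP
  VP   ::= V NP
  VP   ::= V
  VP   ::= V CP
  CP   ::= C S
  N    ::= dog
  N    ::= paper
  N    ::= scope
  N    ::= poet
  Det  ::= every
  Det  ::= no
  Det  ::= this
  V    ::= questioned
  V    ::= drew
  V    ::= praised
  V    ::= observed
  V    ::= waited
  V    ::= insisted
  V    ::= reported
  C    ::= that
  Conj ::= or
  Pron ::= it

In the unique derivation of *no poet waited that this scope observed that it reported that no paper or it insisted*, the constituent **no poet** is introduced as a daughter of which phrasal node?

S

S
  NP
    Det: no
    N: poet
  VP
    V: waited
    CP
      C: that
      S
        NP
          Det: this
          N: scope
        VP
          V: observed
          CP
            C: that
            S
              NP
                Pron: it
              VP
                V: reported
                CP
                  C: that
                  S
                    NP
                      NP
                        Det: no
                        N: paper
                      Conj: or
                      NP
                        Pron: it
                    VP
                      V: insisted
The span 'no poet' is the NP node built by NP → Det N.
Its mother is the S built by S → NP VP.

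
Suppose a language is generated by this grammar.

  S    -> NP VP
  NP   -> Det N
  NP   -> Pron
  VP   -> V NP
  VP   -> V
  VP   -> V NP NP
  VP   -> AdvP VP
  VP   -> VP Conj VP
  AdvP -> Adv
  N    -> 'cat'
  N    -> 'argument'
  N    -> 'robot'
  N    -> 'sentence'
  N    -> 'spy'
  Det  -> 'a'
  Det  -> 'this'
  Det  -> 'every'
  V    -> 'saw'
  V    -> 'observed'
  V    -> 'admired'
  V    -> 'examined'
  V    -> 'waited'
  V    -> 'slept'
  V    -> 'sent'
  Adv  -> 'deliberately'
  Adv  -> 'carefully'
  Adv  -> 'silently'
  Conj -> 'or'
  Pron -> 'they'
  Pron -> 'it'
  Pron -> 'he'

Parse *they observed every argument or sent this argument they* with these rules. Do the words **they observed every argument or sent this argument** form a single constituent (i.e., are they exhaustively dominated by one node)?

No

[S [NP [Pron they]] [VP [VP [V observed] [NP [Det every] [N argument]]] [Conj or] [VP [V sent] [NP [Det this] [N argument]] [NP [Pron they]]]]]
The smallest constituent containing 'they observed every argument or sent this argument' is the S spanning 'they observed every argument or sent this argument they'; no single node in the tree dominates exactly the given words.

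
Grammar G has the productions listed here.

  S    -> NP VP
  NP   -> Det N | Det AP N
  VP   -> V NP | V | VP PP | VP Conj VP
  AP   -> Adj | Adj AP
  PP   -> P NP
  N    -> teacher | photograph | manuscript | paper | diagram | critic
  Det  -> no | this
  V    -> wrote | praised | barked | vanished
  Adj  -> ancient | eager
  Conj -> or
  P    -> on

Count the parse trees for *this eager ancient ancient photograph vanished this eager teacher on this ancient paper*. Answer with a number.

[S [NP [Det this] [AP [Adj eager] [AP [Adj ancient] [AP [Adj ancient]]]] [N photograph]] [VP [VP [V vanished] [NP [Det this] [AP [Adj eager]] [N teacher]]] [PP [P on] [NP [Det this] [AP [Adj ancient]] [N paper]]]]]
No rule offers an alternative attachment or grouping for any span, so this is the only derivation.

1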